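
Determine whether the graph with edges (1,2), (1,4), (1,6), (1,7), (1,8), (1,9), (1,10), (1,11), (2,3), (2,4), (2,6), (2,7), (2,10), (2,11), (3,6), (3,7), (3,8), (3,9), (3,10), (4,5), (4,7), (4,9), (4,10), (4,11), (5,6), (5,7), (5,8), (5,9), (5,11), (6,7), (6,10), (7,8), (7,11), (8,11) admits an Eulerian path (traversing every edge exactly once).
No (4 vertices have odd degree: {2, 4, 8, 10}; Eulerian path requires 0 or 2)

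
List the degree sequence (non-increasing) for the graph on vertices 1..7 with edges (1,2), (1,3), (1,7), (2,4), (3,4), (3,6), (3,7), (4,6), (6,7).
[4, 3, 3, 3, 3, 2, 0] (degrees: deg(1)=3, deg(2)=2, deg(3)=4, deg(4)=3, deg(5)=0, deg(6)=3, deg(7)=3)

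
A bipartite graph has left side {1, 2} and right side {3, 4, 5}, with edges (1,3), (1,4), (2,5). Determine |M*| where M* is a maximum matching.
2 (matching: (1,4), (2,5); upper bound min(|L|,|R|) = min(2,3) = 2)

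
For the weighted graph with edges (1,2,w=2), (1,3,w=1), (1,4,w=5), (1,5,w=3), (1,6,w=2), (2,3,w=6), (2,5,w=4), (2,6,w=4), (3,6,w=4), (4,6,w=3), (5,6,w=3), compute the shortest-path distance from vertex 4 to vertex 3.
6 (path: 4 -> 1 -> 3; weights 5 + 1 = 6)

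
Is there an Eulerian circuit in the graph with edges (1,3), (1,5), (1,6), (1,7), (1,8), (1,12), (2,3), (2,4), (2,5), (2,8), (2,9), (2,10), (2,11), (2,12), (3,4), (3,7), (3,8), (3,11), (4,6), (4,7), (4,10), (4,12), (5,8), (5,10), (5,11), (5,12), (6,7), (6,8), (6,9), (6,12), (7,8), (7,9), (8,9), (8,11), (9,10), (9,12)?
Yes (the graph is connected and all 12 vertices have even degree)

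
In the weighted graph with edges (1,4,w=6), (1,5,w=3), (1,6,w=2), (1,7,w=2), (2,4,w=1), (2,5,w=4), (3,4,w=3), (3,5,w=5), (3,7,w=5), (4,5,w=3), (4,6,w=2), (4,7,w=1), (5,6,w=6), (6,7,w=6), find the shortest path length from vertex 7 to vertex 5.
4 (path: 7 -> 4 -> 5; weights 1 + 3 = 4)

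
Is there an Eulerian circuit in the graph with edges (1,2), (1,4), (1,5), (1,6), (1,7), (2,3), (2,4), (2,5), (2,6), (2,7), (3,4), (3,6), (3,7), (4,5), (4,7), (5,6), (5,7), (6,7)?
No (4 vertices have odd degree: {1, 4, 5, 6}; Eulerian circuit requires 0)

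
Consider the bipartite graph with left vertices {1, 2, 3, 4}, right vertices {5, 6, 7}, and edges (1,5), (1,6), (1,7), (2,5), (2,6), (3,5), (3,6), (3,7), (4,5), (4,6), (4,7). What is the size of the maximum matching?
3 (matching: (1,7), (2,6), (3,5); upper bound min(|L|,|R|) = min(4,3) = 3)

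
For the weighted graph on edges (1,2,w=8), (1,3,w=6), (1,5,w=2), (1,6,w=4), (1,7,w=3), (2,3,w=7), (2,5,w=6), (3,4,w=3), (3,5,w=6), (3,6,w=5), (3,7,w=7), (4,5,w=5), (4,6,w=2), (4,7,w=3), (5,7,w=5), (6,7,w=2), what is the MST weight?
18 (MST edges: (1,5,w=2), (1,7,w=3), (2,5,w=6), (3,4,w=3), (4,6,w=2), (6,7,w=2); sum of weights 2 + 3 + 6 + 3 + 2 + 2 = 18)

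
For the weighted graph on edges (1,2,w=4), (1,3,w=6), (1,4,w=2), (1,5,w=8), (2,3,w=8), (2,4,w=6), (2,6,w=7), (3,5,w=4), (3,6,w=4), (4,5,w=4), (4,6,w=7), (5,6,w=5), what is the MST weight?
18 (MST edges: (1,2,w=4), (1,4,w=2), (3,5,w=4), (3,6,w=4), (4,5,w=4); sum of weights 4 + 2 + 4 + 4 + 4 = 18)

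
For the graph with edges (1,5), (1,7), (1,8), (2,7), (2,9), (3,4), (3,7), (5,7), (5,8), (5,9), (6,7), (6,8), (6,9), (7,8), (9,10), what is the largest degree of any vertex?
6 (attained at vertex 7)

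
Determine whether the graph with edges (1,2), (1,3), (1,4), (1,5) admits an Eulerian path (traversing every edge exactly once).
No (4 vertices have odd degree: {2, 3, 4, 5}; Eulerian path requires 0 or 2)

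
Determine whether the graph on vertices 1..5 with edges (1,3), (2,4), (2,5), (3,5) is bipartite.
Yes. Partition: {1, 4, 5}, {2, 3}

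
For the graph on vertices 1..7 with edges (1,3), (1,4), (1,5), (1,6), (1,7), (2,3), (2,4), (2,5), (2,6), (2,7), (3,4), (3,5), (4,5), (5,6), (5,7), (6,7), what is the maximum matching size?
3 (matching: (1,7), (2,4), (5,6); upper bound floor(n/2) = floor(7/2) = 3)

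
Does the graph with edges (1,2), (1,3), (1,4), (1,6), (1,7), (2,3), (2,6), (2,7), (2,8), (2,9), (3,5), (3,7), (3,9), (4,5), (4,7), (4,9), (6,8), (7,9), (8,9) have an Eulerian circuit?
No (6 vertices have odd degree: {1, 3, 6, 7, 8, 9}; Eulerian circuit requires 0)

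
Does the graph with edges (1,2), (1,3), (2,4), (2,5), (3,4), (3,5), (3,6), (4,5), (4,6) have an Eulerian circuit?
No (2 vertices have odd degree: {2, 5}; Eulerian circuit requires 0)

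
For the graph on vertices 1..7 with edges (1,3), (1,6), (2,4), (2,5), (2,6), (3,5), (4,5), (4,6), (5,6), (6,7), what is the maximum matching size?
3 (matching: (1,3), (4,5), (6,7); upper bound floor(n/2) = floor(7/2) = 3)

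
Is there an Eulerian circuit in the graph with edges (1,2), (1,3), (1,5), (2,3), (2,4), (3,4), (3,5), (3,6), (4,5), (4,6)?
No (4 vertices have odd degree: {1, 2, 3, 5}; Eulerian circuit requires 0)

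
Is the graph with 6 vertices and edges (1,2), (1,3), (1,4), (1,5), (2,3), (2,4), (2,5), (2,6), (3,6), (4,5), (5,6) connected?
Yes (BFS from 1 visits [1, 2, 3, 4, 5, 6] — all 6 vertices reached)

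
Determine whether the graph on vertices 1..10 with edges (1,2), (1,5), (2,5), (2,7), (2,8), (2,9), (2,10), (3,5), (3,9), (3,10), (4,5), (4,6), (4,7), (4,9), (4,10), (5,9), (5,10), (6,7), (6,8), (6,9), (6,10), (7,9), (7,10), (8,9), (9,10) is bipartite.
No (odd cycle of length 3: 5 -> 1 -> 2 -> 5)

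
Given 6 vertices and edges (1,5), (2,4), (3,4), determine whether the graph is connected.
No, it has 3 components: {1, 5}, {2, 3, 4}, {6}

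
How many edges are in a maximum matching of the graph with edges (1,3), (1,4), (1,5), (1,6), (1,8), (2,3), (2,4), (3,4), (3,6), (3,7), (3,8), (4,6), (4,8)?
3 (matching: (1,6), (3,7), (4,8); upper bound floor(n/2) = floor(8/2) = 4)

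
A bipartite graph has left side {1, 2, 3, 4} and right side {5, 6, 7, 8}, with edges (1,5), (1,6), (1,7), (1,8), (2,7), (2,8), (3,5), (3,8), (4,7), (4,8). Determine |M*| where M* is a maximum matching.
4 (matching: (1,6), (2,7), (3,5), (4,8); upper bound min(|L|,|R|) = min(4,4) = 4)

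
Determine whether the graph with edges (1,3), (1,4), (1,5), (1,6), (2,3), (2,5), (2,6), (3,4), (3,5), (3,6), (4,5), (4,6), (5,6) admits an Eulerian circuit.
No (4 vertices have odd degree: {2, 3, 5, 6}; Eulerian circuit requires 0)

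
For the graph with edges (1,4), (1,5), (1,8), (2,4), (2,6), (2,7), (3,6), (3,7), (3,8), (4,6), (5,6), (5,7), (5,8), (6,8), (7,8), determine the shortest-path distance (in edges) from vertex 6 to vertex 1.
2 (path: 6 -> 4 -> 1, 2 edges)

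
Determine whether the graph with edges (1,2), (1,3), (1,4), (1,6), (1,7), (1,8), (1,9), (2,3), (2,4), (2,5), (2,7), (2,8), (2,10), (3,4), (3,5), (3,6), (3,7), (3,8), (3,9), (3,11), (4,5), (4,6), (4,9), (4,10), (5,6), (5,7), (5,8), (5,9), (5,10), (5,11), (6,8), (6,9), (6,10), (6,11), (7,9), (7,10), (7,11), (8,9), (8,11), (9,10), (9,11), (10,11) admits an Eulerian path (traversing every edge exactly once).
No (10 vertices have odd degree: {1, 2, 3, 4, 5, 7, 8, 9, 10, 11}; Eulerian path requires 0 or 2)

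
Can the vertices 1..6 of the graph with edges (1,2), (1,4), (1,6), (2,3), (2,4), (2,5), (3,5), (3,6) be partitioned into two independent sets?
No (odd cycle of length 3: 2 -> 1 -> 4 -> 2)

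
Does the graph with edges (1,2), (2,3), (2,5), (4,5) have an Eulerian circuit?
No (4 vertices have odd degree: {1, 2, 3, 4}; Eulerian circuit requires 0)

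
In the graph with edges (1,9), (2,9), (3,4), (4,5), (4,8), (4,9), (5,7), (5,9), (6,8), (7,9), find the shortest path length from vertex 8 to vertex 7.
3 (path: 8 -> 4 -> 9 -> 7, 3 edges)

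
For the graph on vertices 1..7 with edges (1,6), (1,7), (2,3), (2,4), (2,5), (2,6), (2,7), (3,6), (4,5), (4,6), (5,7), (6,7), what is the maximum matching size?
3 (matching: (1,7), (2,6), (4,5); upper bound floor(n/2) = floor(7/2) = 3)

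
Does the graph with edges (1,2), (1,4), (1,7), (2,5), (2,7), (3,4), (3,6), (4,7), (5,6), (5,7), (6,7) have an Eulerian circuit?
No (6 vertices have odd degree: {1, 2, 4, 5, 6, 7}; Eulerian circuit requires 0)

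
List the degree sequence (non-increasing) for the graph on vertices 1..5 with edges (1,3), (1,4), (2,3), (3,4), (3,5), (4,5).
[4, 3, 2, 2, 1] (degrees: deg(1)=2, deg(2)=1, deg(3)=4, deg(4)=3, deg(5)=2)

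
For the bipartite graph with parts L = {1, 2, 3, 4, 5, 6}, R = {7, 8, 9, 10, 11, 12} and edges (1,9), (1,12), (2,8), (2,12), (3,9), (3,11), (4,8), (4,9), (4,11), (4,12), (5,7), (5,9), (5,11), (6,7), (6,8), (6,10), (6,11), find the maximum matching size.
6 (matching: (1,12), (2,8), (3,11), (4,9), (5,7), (6,10); upper bound min(|L|,|R|) = min(6,6) = 6)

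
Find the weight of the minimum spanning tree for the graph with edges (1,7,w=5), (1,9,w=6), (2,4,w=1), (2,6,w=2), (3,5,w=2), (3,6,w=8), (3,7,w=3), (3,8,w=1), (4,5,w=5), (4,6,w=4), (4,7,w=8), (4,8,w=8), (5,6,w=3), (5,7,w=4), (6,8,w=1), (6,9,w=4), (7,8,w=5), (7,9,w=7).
19 (MST edges: (1,7,w=5), (2,4,w=1), (2,6,w=2), (3,5,w=2), (3,7,w=3), (3,8,w=1), (6,8,w=1), (6,9,w=4); sum of weights 5 + 1 + 2 + 2 + 3 + 1 + 1 + 4 = 19)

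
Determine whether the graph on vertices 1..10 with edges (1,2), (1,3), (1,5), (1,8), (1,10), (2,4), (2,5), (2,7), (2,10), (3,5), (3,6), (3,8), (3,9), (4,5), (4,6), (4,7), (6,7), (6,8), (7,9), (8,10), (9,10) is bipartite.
No (odd cycle of length 3: 5 -> 1 -> 3 -> 5)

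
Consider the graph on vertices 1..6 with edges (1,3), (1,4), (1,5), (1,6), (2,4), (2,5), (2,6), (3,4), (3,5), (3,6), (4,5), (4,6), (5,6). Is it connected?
Yes (BFS from 1 visits [1, 3, 4, 5, 6, 2] — all 6 vertices reached)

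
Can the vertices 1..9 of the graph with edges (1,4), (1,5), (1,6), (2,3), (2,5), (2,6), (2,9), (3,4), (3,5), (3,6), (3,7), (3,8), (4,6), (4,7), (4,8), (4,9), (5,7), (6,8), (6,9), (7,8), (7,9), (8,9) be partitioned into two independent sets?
No (odd cycle of length 3: 6 -> 1 -> 4 -> 6)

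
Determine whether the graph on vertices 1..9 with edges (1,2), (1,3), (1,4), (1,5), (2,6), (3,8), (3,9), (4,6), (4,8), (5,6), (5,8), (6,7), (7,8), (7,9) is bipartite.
Yes. Partition: {1, 6, 8, 9}, {2, 3, 4, 5, 7}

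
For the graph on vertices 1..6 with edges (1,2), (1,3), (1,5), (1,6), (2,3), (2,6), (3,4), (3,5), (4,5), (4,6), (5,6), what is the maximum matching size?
3 (matching: (1,2), (3,4), (5,6); upper bound floor(n/2) = floor(6/2) = 3)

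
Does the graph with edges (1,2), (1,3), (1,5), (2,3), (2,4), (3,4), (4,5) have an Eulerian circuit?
No (4 vertices have odd degree: {1, 2, 3, 4}; Eulerian circuit requires 0)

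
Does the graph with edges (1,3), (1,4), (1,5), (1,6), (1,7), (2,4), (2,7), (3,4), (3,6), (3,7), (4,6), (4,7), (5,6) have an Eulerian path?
Yes (the graph is connected and exactly 2 vertices have odd degree: {1, 4}; any Eulerian path must start and end at those)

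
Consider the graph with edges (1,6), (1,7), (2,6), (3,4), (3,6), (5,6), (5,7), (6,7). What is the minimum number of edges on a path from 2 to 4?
3 (path: 2 -> 6 -> 3 -> 4, 3 edges)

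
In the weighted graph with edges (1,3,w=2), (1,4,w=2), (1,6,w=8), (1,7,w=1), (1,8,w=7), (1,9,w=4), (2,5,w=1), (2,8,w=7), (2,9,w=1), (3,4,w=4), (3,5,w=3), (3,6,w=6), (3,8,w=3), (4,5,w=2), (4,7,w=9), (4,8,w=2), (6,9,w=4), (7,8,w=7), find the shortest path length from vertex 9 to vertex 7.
5 (path: 9 -> 1 -> 7; weights 4 + 1 = 5)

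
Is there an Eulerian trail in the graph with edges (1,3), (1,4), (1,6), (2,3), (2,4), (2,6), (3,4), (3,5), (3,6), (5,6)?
No (4 vertices have odd degree: {1, 2, 3, 4}; Eulerian path requires 0 or 2)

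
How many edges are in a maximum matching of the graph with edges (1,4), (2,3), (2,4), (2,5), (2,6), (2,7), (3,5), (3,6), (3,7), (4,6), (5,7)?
3 (matching: (2,4), (3,6), (5,7); upper bound floor(n/2) = floor(7/2) = 3)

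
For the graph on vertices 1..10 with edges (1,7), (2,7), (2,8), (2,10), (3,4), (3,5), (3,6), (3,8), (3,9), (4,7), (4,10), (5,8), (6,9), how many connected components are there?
1 (components: {1, 2, 3, 4, 5, 6, 7, 8, 9, 10})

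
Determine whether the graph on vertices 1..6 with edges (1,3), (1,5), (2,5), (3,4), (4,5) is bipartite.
Yes. Partition: {1, 2, 4, 6}, {3, 5}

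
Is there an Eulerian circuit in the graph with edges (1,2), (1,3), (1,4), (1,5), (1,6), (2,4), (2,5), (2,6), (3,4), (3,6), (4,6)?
No (2 vertices have odd degree: {1, 3}; Eulerian circuit requires 0)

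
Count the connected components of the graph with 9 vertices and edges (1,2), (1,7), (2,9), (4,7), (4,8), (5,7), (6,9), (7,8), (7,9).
2 (components: {1, 2, 4, 5, 6, 7, 8, 9}, {3})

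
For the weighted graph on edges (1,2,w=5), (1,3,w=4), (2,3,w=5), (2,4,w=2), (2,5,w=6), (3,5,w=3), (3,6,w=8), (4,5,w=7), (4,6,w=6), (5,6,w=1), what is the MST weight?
15 (MST edges: (1,2,w=5), (1,3,w=4), (2,4,w=2), (3,5,w=3), (5,6,w=1); sum of weights 5 + 4 + 2 + 3 + 1 = 15)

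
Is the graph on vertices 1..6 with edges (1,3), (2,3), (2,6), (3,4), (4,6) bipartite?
Yes. Partition: {1, 2, 4, 5}, {3, 6}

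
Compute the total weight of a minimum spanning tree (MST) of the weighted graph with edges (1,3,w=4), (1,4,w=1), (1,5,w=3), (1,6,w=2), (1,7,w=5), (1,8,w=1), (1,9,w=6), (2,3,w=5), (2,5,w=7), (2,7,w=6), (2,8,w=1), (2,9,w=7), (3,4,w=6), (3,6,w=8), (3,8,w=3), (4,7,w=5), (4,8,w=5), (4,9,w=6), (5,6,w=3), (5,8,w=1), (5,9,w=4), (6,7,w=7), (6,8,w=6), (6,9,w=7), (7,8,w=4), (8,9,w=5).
17 (MST edges: (1,4,w=1), (1,6,w=2), (1,8,w=1), (2,8,w=1), (3,8,w=3), (5,8,w=1), (5,9,w=4), (7,8,w=4); sum of weights 1 + 2 + 1 + 1 + 3 + 1 + 4 + 4 = 17)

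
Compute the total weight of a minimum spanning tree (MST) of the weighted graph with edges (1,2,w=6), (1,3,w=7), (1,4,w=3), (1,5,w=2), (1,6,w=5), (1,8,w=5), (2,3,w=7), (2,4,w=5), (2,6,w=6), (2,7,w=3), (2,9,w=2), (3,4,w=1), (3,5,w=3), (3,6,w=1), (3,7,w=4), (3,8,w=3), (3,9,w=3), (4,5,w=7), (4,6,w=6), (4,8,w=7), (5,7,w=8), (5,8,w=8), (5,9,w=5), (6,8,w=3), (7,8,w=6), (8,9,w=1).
16 (MST edges: (1,4,w=3), (1,5,w=2), (2,7,w=3), (2,9,w=2), (3,4,w=1), (3,6,w=1), (3,9,w=3), (8,9,w=1); sum of weights 3 + 2 + 3 + 2 + 1 + 1 + 3 + 1 = 16)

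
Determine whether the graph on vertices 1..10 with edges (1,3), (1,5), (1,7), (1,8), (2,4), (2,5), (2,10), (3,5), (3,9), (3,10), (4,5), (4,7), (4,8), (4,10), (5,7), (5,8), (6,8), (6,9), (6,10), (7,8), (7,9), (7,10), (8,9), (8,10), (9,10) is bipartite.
No (odd cycle of length 3: 5 -> 1 -> 8 -> 5)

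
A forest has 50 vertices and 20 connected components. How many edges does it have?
30 (Each of the 20 component trees on V_i vertices has V_i - 1 edges; summing gives V - C = 50 - 20 = 30)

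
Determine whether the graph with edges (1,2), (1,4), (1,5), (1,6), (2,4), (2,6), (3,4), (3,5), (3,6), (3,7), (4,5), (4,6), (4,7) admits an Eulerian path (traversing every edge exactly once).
Yes (the graph is connected and exactly 2 vertices have odd degree: {2, 5}; any Eulerian path must start and end at those)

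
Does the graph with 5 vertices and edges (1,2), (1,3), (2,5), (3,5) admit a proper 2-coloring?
Yes. Partition: {1, 4, 5}, {2, 3}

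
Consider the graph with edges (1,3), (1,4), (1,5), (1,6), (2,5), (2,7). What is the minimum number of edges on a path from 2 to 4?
3 (path: 2 -> 5 -> 1 -> 4, 3 edges)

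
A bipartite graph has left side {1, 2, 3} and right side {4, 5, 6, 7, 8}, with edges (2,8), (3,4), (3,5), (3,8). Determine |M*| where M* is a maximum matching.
2 (matching: (2,8), (3,5); upper bound min(|L|,|R|) = min(3,5) = 3)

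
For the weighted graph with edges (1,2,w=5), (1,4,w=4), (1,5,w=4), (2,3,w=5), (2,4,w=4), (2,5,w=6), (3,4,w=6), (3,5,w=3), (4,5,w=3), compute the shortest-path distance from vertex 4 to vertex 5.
3 (path: 4 -> 5; weights 3 = 3)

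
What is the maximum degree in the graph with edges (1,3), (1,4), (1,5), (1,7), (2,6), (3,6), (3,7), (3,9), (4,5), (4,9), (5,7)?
4 (attained at vertices 1, 3)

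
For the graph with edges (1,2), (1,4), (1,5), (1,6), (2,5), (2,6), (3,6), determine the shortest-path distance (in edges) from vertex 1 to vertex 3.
2 (path: 1 -> 6 -> 3, 2 edges)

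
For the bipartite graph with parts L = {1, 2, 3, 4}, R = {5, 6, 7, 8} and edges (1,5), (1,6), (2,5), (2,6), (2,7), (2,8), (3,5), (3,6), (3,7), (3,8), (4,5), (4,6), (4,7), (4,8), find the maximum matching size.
4 (matching: (1,6), (2,8), (3,7), (4,5); upper bound min(|L|,|R|) = min(4,4) = 4)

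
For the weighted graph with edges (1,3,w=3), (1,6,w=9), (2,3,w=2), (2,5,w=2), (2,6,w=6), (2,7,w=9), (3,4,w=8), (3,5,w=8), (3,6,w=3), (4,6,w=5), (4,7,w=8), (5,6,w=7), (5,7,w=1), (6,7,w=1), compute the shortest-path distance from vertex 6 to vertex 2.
4 (path: 6 -> 7 -> 5 -> 2; weights 1 + 1 + 2 = 4)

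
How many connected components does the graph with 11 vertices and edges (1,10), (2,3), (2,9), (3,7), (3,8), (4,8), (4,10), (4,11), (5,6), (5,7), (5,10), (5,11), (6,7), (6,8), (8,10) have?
1 (components: {1, 2, 3, 4, 5, 6, 7, 8, 9, 10, 11})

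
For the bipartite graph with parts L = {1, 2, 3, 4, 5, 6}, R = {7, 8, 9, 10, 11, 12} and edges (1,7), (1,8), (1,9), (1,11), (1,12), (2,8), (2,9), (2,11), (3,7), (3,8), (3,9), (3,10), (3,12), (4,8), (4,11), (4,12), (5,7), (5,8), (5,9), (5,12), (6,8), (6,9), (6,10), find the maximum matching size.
6 (matching: (1,12), (2,11), (3,10), (4,8), (5,7), (6,9); upper bound min(|L|,|R|) = min(6,6) = 6)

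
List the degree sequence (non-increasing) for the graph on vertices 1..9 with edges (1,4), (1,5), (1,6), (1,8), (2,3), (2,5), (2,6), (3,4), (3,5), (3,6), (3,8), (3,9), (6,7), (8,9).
[6, 4, 4, 3, 3, 3, 2, 2, 1] (degrees: deg(1)=4, deg(2)=3, deg(3)=6, deg(4)=2, deg(5)=3, deg(6)=4, deg(7)=1, deg(8)=3, deg(9)=2)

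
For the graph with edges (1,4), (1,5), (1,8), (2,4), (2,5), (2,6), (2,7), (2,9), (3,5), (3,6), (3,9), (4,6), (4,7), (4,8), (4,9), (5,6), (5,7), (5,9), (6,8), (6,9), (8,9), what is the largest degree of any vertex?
6 (attained at vertices 4, 5, 6, 9)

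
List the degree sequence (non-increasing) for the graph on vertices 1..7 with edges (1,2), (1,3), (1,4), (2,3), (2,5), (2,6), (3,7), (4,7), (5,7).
[4, 3, 3, 3, 2, 2, 1] (degrees: deg(1)=3, deg(2)=4, deg(3)=3, deg(4)=2, deg(5)=2, deg(6)=1, deg(7)=3)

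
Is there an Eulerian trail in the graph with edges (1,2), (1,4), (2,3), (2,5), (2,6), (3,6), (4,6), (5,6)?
Yes — and in fact it has an Eulerian circuit (the graph is connected and all 6 vertices have even degree)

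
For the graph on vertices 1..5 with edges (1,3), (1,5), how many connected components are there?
3 (components: {1, 3, 5}, {2}, {4})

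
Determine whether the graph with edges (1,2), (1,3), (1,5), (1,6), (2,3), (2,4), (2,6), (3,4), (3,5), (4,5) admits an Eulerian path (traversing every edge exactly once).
Yes (the graph is connected and exactly 2 vertices have odd degree: {4, 5}; any Eulerian path must start and end at those)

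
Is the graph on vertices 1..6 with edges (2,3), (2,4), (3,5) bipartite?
Yes. Partition: {1, 2, 5, 6}, {3, 4}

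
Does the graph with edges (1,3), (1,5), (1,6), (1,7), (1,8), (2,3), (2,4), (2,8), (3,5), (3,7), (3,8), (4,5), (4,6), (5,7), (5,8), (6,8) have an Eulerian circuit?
No (8 vertices have odd degree: {1, 2, 3, 4, 5, 6, 7, 8}; Eulerian circuit requires 0)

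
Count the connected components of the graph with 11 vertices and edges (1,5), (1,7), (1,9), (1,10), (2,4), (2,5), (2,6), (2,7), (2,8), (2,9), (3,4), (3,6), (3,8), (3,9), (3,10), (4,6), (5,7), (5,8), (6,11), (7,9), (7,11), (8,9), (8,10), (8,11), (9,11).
1 (components: {1, 2, 3, 4, 5, 6, 7, 8, 9, 10, 11})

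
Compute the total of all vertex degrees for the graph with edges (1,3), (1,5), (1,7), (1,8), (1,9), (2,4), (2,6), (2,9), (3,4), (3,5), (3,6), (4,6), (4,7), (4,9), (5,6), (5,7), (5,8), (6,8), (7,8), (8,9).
40 (handshake: sum of degrees = 2|E| = 2 x 20 = 40)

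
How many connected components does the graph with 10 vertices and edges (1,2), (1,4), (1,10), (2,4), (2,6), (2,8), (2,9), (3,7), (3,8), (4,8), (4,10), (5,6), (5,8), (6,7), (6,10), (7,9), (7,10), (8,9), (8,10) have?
1 (components: {1, 2, 3, 4, 5, 6, 7, 8, 9, 10})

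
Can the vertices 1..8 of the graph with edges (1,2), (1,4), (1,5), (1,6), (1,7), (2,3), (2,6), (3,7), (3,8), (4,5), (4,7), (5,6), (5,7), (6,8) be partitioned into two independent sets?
No (odd cycle of length 3: 2 -> 1 -> 6 -> 2)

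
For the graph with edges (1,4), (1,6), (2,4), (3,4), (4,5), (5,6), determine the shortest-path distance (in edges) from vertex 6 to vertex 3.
3 (path: 6 -> 1 -> 4 -> 3, 3 edges)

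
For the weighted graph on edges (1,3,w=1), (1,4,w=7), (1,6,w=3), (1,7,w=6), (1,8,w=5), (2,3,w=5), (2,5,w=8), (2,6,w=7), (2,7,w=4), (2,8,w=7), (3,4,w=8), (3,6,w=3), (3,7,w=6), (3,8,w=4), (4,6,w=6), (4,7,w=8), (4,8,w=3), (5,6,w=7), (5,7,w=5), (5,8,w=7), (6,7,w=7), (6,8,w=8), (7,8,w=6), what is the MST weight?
25 (MST edges: (1,3,w=1), (1,6,w=3), (2,3,w=5), (2,7,w=4), (3,8,w=4), (4,8,w=3), (5,7,w=5); sum of weights 1 + 3 + 5 + 4 + 4 + 3 + 5 = 25)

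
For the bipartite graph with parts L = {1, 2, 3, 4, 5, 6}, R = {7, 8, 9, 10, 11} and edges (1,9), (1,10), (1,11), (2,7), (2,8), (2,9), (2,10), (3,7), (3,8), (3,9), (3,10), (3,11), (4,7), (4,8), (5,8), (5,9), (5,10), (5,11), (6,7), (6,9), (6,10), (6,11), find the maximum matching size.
5 (matching: (1,11), (2,10), (3,9), (4,8), (6,7); upper bound min(|L|,|R|) = min(6,5) = 5)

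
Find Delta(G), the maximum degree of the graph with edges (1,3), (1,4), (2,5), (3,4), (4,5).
3 (attained at vertex 4)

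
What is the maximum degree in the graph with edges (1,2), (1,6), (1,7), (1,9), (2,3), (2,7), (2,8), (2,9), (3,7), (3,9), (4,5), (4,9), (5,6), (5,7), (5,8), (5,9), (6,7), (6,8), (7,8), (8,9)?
6 (attained at vertices 7, 9)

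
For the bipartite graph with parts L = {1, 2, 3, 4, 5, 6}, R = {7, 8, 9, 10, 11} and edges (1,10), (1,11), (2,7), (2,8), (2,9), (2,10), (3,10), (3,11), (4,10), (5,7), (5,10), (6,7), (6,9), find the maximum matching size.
5 (matching: (1,11), (2,8), (3,10), (5,7), (6,9); upper bound min(|L|,|R|) = min(6,5) = 5)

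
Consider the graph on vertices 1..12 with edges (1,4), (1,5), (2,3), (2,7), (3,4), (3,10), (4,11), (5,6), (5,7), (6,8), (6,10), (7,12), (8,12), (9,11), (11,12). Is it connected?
Yes (BFS from 1 visits [1, 4, 5, 3, 11, 6, 7, 2, 10, 9, 12, 8] — all 12 vertices reached)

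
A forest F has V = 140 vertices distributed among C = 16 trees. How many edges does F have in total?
124 (Each of the 16 component trees on V_i vertices has V_i - 1 edges; summing gives V - C = 140 - 16 = 124)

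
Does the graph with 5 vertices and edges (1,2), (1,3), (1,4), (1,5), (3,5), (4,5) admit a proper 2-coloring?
No (odd cycle of length 3: 4 -> 1 -> 5 -> 4)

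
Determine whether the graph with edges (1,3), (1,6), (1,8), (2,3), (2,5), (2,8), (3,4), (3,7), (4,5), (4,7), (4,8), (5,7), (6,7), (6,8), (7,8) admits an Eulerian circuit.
No (6 vertices have odd degree: {1, 2, 5, 6, 7, 8}; Eulerian circuit requires 0)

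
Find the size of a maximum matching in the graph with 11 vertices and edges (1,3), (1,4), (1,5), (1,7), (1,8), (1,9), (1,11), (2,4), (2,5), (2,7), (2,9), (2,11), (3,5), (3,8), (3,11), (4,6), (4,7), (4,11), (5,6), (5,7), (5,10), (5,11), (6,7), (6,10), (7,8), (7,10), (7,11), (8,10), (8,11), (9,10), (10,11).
5 (matching: (1,4), (2,9), (5,7), (6,10), (8,11); upper bound floor(n/2) = floor(11/2) = 5)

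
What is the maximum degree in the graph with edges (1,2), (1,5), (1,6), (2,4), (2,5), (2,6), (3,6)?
4 (attained at vertex 2)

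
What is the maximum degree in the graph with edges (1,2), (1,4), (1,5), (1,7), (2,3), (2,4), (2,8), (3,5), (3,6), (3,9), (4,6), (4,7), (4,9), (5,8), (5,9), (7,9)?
5 (attained at vertex 4)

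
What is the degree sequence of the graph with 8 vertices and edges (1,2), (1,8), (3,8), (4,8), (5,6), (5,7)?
[3, 2, 2, 1, 1, 1, 1, 1] (degrees: deg(1)=2, deg(2)=1, deg(3)=1, deg(4)=1, deg(5)=2, deg(6)=1, deg(7)=1, deg(8)=3)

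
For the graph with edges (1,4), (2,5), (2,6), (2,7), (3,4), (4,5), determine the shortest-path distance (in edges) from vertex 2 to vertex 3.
3 (path: 2 -> 5 -> 4 -> 3, 3 edges)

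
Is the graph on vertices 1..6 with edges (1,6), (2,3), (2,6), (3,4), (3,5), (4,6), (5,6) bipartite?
Yes. Partition: {1, 2, 4, 5}, {3, 6}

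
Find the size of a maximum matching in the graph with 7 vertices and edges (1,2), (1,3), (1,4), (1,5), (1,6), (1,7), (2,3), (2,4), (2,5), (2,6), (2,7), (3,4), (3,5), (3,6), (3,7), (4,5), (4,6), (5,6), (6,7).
3 (matching: (1,7), (2,5), (4,6); upper bound floor(n/2) = floor(7/2) = 3)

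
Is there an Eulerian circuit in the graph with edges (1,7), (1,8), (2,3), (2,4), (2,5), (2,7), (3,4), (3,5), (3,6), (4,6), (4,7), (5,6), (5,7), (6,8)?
Yes (the graph is connected and all 8 vertices have even degree)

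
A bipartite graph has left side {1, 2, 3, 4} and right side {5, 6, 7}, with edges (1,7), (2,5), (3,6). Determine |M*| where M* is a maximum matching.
3 (matching: (1,7), (2,5), (3,6); upper bound min(|L|,|R|) = min(4,3) = 3)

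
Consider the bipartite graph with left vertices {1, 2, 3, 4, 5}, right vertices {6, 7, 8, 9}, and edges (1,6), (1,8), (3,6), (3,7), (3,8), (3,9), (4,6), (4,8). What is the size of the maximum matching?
3 (matching: (1,8), (3,9), (4,6); upper bound min(|L|,|R|) = min(5,4) = 4)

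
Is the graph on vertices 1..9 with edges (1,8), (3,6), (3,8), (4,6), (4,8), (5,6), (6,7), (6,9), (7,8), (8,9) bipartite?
Yes. Partition: {1, 2, 3, 4, 5, 7, 9}, {6, 8}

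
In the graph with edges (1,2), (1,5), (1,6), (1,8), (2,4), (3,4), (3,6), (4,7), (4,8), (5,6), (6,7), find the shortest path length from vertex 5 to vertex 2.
2 (path: 5 -> 1 -> 2, 2 edges)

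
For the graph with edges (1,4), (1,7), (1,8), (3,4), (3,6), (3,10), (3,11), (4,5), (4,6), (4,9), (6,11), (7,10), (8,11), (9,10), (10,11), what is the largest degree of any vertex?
5 (attained at vertex 4)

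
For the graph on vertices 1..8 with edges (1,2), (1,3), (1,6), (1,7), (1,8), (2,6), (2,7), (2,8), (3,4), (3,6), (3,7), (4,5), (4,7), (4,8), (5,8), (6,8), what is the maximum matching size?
4 (matching: (1,7), (2,8), (3,6), (4,5); upper bound floor(n/2) = floor(8/2) = 4)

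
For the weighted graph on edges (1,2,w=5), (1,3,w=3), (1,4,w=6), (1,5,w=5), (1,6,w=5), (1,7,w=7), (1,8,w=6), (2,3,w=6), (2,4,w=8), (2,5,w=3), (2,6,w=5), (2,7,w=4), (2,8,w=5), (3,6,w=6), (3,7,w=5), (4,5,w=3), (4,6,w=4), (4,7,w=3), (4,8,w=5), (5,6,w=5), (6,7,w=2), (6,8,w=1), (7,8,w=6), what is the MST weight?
20 (MST edges: (1,3,w=3), (1,5,w=5), (2,5,w=3), (4,5,w=3), (4,7,w=3), (6,7,w=2), (6,8,w=1); sum of weights 3 + 5 + 3 + 3 + 3 + 2 + 1 = 20)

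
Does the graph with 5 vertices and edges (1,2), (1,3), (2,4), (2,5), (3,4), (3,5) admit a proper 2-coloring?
Yes. Partition: {1, 4, 5}, {2, 3}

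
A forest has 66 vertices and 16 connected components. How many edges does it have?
50 (Each of the 16 component trees on V_i vertices has V_i - 1 edges; summing gives V - C = 66 - 16 = 50)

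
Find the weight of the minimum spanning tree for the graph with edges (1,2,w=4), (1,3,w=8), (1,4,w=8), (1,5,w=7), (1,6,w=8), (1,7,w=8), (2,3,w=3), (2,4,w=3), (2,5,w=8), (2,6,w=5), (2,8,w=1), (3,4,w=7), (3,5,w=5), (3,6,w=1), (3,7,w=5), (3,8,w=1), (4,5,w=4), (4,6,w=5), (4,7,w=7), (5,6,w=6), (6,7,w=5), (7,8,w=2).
16 (MST edges: (1,2,w=4), (2,4,w=3), (2,8,w=1), (3,6,w=1), (3,8,w=1), (4,5,w=4), (7,8,w=2); sum of weights 4 + 3 + 1 + 1 + 1 + 4 + 2 = 16)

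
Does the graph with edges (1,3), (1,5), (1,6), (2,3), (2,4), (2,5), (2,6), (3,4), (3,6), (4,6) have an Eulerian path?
Yes (the graph is connected and exactly 2 vertices have odd degree: {1, 4}; any Eulerian path must start and end at those)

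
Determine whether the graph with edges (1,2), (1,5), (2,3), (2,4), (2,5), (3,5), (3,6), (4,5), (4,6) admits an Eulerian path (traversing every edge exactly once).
Yes (the graph is connected and exactly 2 vertices have odd degree: {3, 4}; any Eulerian path must start and end at those)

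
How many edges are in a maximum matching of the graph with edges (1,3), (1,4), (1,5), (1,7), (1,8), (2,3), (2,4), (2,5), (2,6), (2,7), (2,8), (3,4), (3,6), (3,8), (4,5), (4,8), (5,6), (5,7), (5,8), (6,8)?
4 (matching: (1,4), (2,7), (3,6), (5,8); upper bound floor(n/2) = floor(8/2) = 4)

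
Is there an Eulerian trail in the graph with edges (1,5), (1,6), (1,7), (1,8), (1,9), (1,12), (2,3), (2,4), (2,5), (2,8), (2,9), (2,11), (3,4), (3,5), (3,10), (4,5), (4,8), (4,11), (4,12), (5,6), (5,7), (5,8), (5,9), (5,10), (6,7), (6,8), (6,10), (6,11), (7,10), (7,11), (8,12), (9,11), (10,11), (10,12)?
Yes (the graph is connected and exactly 2 vertices have odd degree: {5, 7}; any Eulerian path must start and end at those)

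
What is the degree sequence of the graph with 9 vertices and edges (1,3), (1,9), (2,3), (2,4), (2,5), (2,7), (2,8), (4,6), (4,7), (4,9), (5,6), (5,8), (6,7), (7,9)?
[5, 4, 4, 3, 3, 3, 2, 2, 2] (degrees: deg(1)=2, deg(2)=5, deg(3)=2, deg(4)=4, deg(5)=3, deg(6)=3, deg(7)=4, deg(8)=2, deg(9)=3)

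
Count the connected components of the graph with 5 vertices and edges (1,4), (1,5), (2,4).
2 (components: {1, 2, 4, 5}, {3})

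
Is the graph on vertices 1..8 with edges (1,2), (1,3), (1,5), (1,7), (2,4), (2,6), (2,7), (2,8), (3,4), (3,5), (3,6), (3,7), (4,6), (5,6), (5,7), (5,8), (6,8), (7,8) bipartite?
No (odd cycle of length 3: 7 -> 1 -> 3 -> 7)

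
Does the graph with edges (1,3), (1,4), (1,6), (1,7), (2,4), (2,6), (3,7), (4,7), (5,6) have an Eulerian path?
No (4 vertices have odd degree: {4, 5, 6, 7}; Eulerian path requires 0 or 2)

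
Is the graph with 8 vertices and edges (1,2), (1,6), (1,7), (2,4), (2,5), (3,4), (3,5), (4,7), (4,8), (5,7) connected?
Yes (BFS from 1 visits [1, 2, 6, 7, 4, 5, 3, 8] — all 8 vertices reached)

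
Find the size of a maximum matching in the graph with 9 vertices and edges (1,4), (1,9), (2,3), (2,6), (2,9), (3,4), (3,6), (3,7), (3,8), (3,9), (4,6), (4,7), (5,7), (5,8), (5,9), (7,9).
4 (matching: (2,6), (3,8), (4,7), (5,9); upper bound floor(n/2) = floor(9/2) = 4)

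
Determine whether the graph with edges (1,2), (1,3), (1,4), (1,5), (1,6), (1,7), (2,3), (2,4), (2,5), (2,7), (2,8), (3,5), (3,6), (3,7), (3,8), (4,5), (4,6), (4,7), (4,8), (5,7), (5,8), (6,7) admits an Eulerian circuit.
Yes (the graph is connected and all 8 vertices have even degree)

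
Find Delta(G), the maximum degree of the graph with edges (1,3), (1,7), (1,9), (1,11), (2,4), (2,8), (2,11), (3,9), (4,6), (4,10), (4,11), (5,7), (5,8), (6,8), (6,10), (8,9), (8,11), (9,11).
5 (attained at vertices 8, 11)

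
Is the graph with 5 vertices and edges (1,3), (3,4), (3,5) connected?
No, it has 2 components: {1, 3, 4, 5}, {2}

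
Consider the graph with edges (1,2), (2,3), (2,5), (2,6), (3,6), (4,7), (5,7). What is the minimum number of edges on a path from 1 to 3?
2 (path: 1 -> 2 -> 3, 2 edges)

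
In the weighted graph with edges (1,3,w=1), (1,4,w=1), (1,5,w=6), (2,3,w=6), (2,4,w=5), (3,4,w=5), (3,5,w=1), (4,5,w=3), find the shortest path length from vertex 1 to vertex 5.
2 (path: 1 -> 3 -> 5; weights 1 + 1 = 2)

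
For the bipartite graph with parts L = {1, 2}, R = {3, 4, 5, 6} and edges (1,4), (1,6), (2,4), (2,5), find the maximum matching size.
2 (matching: (1,6), (2,5); upper bound min(|L|,|R|) = min(2,4) = 2)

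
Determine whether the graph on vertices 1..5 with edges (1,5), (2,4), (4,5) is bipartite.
Yes. Partition: {1, 3, 4}, {2, 5}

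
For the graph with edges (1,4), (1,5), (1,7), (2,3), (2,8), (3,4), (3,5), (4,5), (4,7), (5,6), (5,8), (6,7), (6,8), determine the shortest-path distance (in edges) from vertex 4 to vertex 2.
2 (path: 4 -> 3 -> 2, 2 edges)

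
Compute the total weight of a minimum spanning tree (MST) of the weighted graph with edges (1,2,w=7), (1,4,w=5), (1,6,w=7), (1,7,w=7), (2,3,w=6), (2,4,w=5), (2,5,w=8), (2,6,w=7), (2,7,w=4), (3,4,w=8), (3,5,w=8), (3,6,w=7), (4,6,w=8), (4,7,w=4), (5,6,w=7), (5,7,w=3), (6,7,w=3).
25 (MST edges: (1,4,w=5), (2,3,w=6), (2,7,w=4), (4,7,w=4), (5,7,w=3), (6,7,w=3); sum of weights 5 + 6 + 4 + 4 + 3 + 3 = 25)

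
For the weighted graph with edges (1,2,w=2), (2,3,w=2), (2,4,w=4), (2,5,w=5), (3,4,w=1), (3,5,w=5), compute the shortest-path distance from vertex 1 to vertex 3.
4 (path: 1 -> 2 -> 3; weights 2 + 2 = 4)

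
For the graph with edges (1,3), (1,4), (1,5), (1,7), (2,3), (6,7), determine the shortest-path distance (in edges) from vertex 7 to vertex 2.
3 (path: 7 -> 1 -> 3 -> 2, 3 edges)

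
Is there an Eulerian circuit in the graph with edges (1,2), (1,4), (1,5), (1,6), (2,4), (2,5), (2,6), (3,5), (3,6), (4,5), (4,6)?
Yes (the graph is connected and all 6 vertices have even degree)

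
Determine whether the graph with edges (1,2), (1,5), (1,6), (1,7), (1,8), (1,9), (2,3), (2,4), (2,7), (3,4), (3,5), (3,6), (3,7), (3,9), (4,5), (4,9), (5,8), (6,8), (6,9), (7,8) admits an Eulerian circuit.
Yes (the graph is connected and all 9 vertices have even degree)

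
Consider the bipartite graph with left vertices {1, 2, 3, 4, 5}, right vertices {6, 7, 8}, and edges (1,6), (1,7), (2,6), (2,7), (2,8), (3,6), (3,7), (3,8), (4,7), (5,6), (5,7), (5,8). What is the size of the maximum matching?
3 (matching: (1,7), (2,8), (3,6); upper bound min(|L|,|R|) = min(5,3) = 3)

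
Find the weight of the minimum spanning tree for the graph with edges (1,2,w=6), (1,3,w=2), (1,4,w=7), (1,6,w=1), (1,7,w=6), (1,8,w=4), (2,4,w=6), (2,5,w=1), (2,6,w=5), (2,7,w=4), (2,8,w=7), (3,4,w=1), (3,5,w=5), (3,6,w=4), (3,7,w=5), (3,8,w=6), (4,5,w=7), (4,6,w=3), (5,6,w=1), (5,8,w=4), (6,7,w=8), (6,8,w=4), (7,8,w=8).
14 (MST edges: (1,3,w=2), (1,6,w=1), (1,8,w=4), (2,5,w=1), (2,7,w=4), (3,4,w=1), (5,6,w=1); sum of weights 2 + 1 + 4 + 1 + 4 + 1 + 1 = 14)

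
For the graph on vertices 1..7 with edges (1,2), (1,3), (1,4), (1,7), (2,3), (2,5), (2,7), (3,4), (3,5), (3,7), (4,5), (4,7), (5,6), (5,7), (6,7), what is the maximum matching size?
3 (matching: (1,4), (2,7), (5,6); upper bound floor(n/2) = floor(7/2) = 3)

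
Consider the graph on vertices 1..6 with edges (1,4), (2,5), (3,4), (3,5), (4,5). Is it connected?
No, it has 2 components: {1, 2, 3, 4, 5}, {6}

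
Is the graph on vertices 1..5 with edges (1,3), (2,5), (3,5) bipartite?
Yes. Partition: {1, 4, 5}, {2, 3}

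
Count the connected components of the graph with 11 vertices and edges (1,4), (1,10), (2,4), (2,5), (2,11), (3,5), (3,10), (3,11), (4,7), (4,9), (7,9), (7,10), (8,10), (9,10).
2 (components: {1, 2, 3, 4, 5, 7, 8, 9, 10, 11}, {6})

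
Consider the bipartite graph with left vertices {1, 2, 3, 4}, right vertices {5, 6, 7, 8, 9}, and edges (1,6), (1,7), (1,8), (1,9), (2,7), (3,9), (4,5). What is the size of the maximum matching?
4 (matching: (1,8), (2,7), (3,9), (4,5); upper bound min(|L|,|R|) = min(4,5) = 4)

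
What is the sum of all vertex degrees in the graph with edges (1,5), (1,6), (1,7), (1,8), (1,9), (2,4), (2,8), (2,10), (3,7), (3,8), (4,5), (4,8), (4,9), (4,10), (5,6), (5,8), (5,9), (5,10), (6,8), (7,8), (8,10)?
42 (handshake: sum of degrees = 2|E| = 2 x 21 = 42)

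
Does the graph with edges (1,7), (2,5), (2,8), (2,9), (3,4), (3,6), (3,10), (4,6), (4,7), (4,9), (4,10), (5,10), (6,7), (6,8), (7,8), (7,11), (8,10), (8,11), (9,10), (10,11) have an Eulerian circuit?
No (8 vertices have odd degree: {1, 2, 3, 4, 7, 8, 9, 11}; Eulerian circuit requires 0)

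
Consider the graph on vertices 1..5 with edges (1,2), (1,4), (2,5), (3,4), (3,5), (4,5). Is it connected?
Yes (BFS from 1 visits [1, 2, 4, 5, 3] — all 5 vertices reached)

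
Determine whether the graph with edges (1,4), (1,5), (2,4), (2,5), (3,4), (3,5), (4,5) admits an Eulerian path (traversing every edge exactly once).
Yes — and in fact it has an Eulerian circuit (the graph is connected and all 5 vertices have even degree)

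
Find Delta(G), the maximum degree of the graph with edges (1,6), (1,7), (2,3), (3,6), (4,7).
2 (attained at vertices 1, 3, 6, 7)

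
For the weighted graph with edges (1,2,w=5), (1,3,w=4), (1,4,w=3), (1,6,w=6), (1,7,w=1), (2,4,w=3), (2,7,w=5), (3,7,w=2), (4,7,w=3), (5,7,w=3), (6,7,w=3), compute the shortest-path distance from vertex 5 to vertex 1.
4 (path: 5 -> 7 -> 1; weights 3 + 1 = 4)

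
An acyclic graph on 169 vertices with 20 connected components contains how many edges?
149 (Each of the 20 component trees on V_i vertices has V_i - 1 edges; summing gives V - C = 169 - 20 = 149)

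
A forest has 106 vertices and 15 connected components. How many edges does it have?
91 (Each of the 15 component trees on V_i vertices has V_i - 1 edges; summing gives V - C = 106 - 15 = 91)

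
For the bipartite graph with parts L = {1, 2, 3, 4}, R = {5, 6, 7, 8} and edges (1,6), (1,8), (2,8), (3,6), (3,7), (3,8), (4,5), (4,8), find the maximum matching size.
4 (matching: (1,6), (2,8), (3,7), (4,5); upper bound min(|L|,|R|) = min(4,4) = 4)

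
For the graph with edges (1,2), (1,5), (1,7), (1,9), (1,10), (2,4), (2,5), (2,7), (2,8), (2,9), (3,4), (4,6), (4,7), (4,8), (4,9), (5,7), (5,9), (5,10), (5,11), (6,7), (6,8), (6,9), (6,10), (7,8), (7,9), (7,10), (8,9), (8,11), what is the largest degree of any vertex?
8 (attained at vertex 7)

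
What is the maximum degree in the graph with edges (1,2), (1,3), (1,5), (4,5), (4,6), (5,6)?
3 (attained at vertices 1, 5)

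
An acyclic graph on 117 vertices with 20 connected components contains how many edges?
97 (Each of the 20 component trees on V_i vertices has V_i - 1 edges; summing gives V - C = 117 - 20 = 97)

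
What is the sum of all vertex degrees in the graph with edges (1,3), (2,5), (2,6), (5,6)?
8 (handshake: sum of degrees = 2|E| = 2 x 4 = 8)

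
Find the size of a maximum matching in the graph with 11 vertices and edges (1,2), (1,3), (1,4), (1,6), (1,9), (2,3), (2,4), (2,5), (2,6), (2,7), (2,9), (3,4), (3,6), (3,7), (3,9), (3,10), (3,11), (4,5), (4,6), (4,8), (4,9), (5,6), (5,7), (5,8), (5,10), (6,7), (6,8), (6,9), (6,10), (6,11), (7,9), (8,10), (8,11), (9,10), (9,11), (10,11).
5 (matching: (1,6), (3,10), (4,8), (5,7), (9,11); upper bound floor(n/2) = floor(11/2) = 5)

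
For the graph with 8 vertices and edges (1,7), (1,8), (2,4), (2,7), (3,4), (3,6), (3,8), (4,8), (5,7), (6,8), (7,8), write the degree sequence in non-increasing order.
[5, 4, 3, 3, 2, 2, 2, 1] (degrees: deg(1)=2, deg(2)=2, deg(3)=3, deg(4)=3, deg(5)=1, deg(6)=2, deg(7)=4, deg(8)=5)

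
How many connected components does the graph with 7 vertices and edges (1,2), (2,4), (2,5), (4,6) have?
3 (components: {1, 2, 4, 5, 6}, {3}, {7})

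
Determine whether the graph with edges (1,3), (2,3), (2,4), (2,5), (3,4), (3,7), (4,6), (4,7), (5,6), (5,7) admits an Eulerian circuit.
No (4 vertices have odd degree: {1, 2, 5, 7}; Eulerian circuit requires 0)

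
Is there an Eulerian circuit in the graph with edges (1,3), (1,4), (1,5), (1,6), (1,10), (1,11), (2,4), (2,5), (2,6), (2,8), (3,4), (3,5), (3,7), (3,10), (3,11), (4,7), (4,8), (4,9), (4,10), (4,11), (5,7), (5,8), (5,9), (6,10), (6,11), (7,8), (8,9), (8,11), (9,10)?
No (2 vertices have odd degree: {10, 11}; Eulerian circuit requires 0)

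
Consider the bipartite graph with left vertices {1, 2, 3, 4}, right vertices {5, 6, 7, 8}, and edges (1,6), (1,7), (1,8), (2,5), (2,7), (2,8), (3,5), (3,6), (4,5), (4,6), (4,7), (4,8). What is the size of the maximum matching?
4 (matching: (1,8), (2,7), (3,6), (4,5); upper bound min(|L|,|R|) = min(4,4) = 4)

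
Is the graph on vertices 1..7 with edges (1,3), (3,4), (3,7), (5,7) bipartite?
Yes. Partition: {1, 2, 4, 6, 7}, {3, 5}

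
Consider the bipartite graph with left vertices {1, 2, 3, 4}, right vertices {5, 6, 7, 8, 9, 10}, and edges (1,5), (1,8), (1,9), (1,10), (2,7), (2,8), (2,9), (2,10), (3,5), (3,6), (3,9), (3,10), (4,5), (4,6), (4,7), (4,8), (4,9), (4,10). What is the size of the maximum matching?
4 (matching: (1,8), (2,9), (3,10), (4,7); upper bound min(|L|,|R|) = min(4,6) = 4)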